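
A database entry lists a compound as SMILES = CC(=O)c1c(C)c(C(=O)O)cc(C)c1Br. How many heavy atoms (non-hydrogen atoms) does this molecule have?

Every atom symbol written in the SMILES (organic subset) is one heavy atom; implicit H are not written.
Heavy atoms by element → Br:1, C:11, O:3.
Total: 15.

15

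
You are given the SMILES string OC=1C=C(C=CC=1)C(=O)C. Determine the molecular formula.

C8H8O2

Walk through each heavy atom and fill implicit hydrogens from standard valence (C 4, N 3, O 2, S 2, halogen 1):
  atom 1: O, bond orders sum to 1 (valence 2) → 1 H
  atom 2: C, bond orders sum to 4 (valence 4) → 0 H
  atom 3: C, bond orders sum to 3 (valence 4) → 1 H
  atom 4: C, bond orders sum to 4 (valence 4) → 0 H
  atom 5: C, bond orders sum to 3 (valence 4) → 1 H
  atom 6: C, bond orders sum to 3 (valence 4) → 1 H
  atom 7: C, bond orders sum to 3 (valence 4) → 1 H
  atom 8: C, bond orders sum to 4 (valence 4) → 0 H
  atom 9: O, bond orders sum to 2 (valence 2) → 0 H
  atom 10: C, bond orders sum to 1 (valence 4) → 3 H
Totals → C:8, H:8, O:2.
In Hill order: C8H8O2.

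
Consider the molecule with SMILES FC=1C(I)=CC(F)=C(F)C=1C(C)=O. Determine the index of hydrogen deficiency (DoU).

5

Degree of unsaturation = (number of rings) + (number of π bonds).
Ring closures in the SMILES: 1.
π bonds: 4 double bonds (each 1 DoU) → 4 DoU from unsaturation.
Total DoU = 1 + 4 = 5.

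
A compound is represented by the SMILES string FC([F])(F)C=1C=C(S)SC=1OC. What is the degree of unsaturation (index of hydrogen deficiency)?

3

Degree of unsaturation = (number of rings) + (number of π bonds).
Ring closures in the SMILES: 1.
π bonds: 2 double bonds (each 1 DoU) → 2 DoU from unsaturation.
Total DoU = 1 + 2 = 3.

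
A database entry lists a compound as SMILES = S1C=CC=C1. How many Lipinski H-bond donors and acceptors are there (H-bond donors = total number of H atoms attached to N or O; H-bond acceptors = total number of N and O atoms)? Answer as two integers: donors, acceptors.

Donors: find every N or O and count the H atoms it carries.
  (no N or O atoms present)
Lipinski HBD = 0.
Acceptors: N atoms = 0, O atoms = 0 → HBA = 0.

0, 0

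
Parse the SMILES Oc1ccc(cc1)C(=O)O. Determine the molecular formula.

Walk through each heavy atom and fill implicit hydrogens from standard valence (C 4, N 3, O 2, S 2, halogen 1); for lowercase aromatic atoms, an aromatic c carries 1 H when it has two neighbours and 0 H with three, and aromatic n carries 0 H:
  atom 1: O, bond orders sum to 1 (valence 2) → 1 H
  atom 2: aromatic c, 3 neighbours → 0 H
  atom 3: aromatic c, 2 neighbours → 1 H
  atom 4: aromatic c, 2 neighbours → 1 H
  atom 5: aromatic c, 3 neighbours → 0 H
  atom 6: aromatic c, 2 neighbours → 1 H
  atom 7: aromatic c, 2 neighbours → 1 H
  atom 8: C, bond orders sum to 4 (valence 4) → 0 H
  atom 9: O, bond orders sum to 2 (valence 2) → 0 H
  atom 10: O, bond orders sum to 1 (valence 2) → 1 H
Totals → C:7, H:6, O:3.

C7H6O3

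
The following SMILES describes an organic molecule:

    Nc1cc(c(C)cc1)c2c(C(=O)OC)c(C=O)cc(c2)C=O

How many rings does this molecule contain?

2

In SMILES, each pair of matching ring-closure digits denotes one ring-closing bond; the number of such bonds equals the number of independent rings.
Ring-closure bonds here: 2.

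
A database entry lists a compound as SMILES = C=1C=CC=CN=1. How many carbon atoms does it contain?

5

Count every carbon token in the SMILES (each C, including those in ring-closure positions and inside branches).
Carbon count: 5.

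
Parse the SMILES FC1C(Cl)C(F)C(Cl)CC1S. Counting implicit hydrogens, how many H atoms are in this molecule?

8

Walk through each heavy atom and fill implicit hydrogens from standard valence (C 4, N 3, O 2, S 2, halogen 1):
  atom 1: F (halogen, monovalent) → 0 H
  atom 2: C, bond orders sum to 3 (valence 4) → 1 H
  atom 3: C, bond orders sum to 3 (valence 4) → 1 H
  atom 4: Cl (halogen, monovalent) → 0 H
  atom 5: C, bond orders sum to 3 (valence 4) → 1 H
  atom 6: F (halogen, monovalent) → 0 H
  atom 7: C, bond orders sum to 3 (valence 4) → 1 H
  atom 8: Cl (halogen, monovalent) → 0 H
  atom 9: C, bond orders sum to 2 (valence 4) → 2 H
  atom 10: C, bond orders sum to 3 (valence 4) → 1 H
  atom 11: S, bond orders sum to 1 (valence 2) → 1 H
Total hydrogens: 8.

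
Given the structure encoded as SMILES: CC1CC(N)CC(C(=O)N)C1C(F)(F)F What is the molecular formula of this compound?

C9H15F3N2O

Walk through each heavy atom and fill implicit hydrogens from standard valence (C 4, N 3, O 2, S 2, halogen 1):
  atom 1: C, bond orders sum to 1 (valence 4) → 3 H
  atom 2: C, bond orders sum to 3 (valence 4) → 1 H
  atom 3: C, bond orders sum to 2 (valence 4) → 2 H
  atom 4: C, bond orders sum to 3 (valence 4) → 1 H
  atom 5: N, bond orders sum to 1 (valence 3) → 2 H
  atom 6: C, bond orders sum to 2 (valence 4) → 2 H
  atom 7: C, bond orders sum to 3 (valence 4) → 1 H
  atom 8: C, bond orders sum to 4 (valence 4) → 0 H
  atom 9: O, bond orders sum to 2 (valence 2) → 0 H
  atom 10: N, bond orders sum to 1 (valence 3) → 2 H
  atom 11: C, bond orders sum to 3 (valence 4) → 1 H
  atom 12: C, bond orders sum to 4 (valence 4) → 0 H
  atom 13: F (halogen, monovalent) → 0 H
  atom 14: F (halogen, monovalent) → 0 H
  atom 15: F (halogen, monovalent) → 0 H
Totals → C:9, H:15, F:3, N:2, O:1.
In Hill order: C9H15F3N2O.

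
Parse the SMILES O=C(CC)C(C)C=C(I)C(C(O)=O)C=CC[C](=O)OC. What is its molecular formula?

C14H19IO5

Walk through each heavy atom and fill implicit hydrogens from standard valence (C 4, N 3, O 2, S 2, halogen 1):
  atom 1: O, bond orders sum to 2 (valence 2) → 0 H
  atom 2: C, bond orders sum to 4 (valence 4) → 0 H
  atom 3: C, bond orders sum to 2 (valence 4) → 2 H
  atom 4: C, bond orders sum to 1 (valence 4) → 3 H
  atom 5: C, bond orders sum to 3 (valence 4) → 1 H
  atom 6: C, bond orders sum to 1 (valence 4) → 3 H
  atom 7: C, bond orders sum to 3 (valence 4) → 1 H
  atom 8: C, bond orders sum to 4 (valence 4) → 0 H
  atom 9: I (halogen, monovalent) → 0 H
  atom 10: C, bond orders sum to 3 (valence 4) → 1 H
  atom 11: C, bond orders sum to 4 (valence 4) → 0 H
  atom 12: O, bond orders sum to 1 (valence 2) → 1 H
  atom 13: O, bond orders sum to 2 (valence 2) → 0 H
  atom 14: C, bond orders sum to 3 (valence 4) → 1 H
  atom 15: C, bond orders sum to 3 (valence 4) → 1 H
  atom 16: C, bond orders sum to 2 (valence 4) → 2 H
  atom 17: C with explicit H count 0
  atom 18: O, bond orders sum to 2 (valence 2) → 0 H
  atom 19: O, bond orders sum to 2 (valence 2) → 0 H
  atom 20: C, bond orders sum to 1 (valence 4) → 3 H
Totals → C:14, H:19, I:1, O:5.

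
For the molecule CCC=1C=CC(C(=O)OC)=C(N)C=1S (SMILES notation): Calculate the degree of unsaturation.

Degree of unsaturation = (number of rings) + (number of π bonds).
Ring closures in the SMILES: 1.
π bonds: 4 double bonds (each 1 DoU) → 4 DoU from unsaturation.
Total DoU = 1 + 4 = 5.

5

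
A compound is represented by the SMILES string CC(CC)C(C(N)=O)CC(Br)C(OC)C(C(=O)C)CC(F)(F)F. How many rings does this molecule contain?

0

In SMILES, each pair of matching ring-closure digits denotes one ring-closing bond; the number of such bonds equals the number of independent rings.
Ring-closure bonds here: 0.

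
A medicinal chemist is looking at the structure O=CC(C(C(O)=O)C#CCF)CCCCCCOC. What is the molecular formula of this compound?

C14H21FO4

Walk through each heavy atom and fill implicit hydrogens from standard valence (C 4, N 3, O 2, S 2, halogen 1):
  atom 1: O, bond orders sum to 2 (valence 2) → 0 H
  atom 2: C, bond orders sum to 3 (valence 4) → 1 H
  atom 3: C, bond orders sum to 3 (valence 4) → 1 H
  atom 4: C, bond orders sum to 3 (valence 4) → 1 H
  atom 5: C, bond orders sum to 4 (valence 4) → 0 H
  atom 6: O, bond orders sum to 1 (valence 2) → 1 H
  atom 7: O, bond orders sum to 2 (valence 2) → 0 H
  atom 8: C, bond orders sum to 4 (valence 4) → 0 H
  atom 9: C, bond orders sum to 4 (valence 4) → 0 H
  atom 10: C, bond orders sum to 2 (valence 4) → 2 H
  atom 11: F (halogen, monovalent) → 0 H
  atom 12: C, bond orders sum to 2 (valence 4) → 2 H
  atom 13: C, bond orders sum to 2 (valence 4) → 2 H
  atom 14: C, bond orders sum to 2 (valence 4) → 2 H
  atom 15: C, bond orders sum to 2 (valence 4) → 2 H
  atom 16: C, bond orders sum to 2 (valence 4) → 2 H
  atom 17: C, bond orders sum to 2 (valence 4) → 2 H
  atom 18: O, bond orders sum to 2 (valence 2) → 0 H
  atom 19: C, bond orders sum to 1 (valence 4) → 3 H
Totals → C:14, H:21, F:1, O:4.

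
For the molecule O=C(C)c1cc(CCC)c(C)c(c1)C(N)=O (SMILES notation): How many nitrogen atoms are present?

Scan the SMILES for N atoms (remember two-letter symbols like Cl and Br are single atoms).
Nitrogen count: 1.

1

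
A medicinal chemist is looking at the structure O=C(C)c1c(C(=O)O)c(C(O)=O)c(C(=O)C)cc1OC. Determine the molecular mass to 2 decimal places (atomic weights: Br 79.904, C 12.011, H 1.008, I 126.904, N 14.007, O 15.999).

First, the molecular formula is C13H12O7 (counting implicit H from valence).
  C: 13 × 12.011 = 156.143
  H: 12 × 1.008 = 12.096
  O: 7 × 15.999 = 111.993
Sum: 13×12.011 + 12×1.008 + 7×15.999 = 280.232 → 280.23 g/mol.

280.23 g/mol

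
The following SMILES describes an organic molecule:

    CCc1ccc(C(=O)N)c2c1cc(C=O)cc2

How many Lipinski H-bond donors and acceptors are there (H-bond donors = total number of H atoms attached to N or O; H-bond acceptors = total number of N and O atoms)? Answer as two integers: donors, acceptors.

Donors: find every N or O and count the H atoms it carries.
  atom 8 (O): bond orders sum to 2 → 0 H
  atom 9 (N): bond orders sum to 1 → 2 H
  atom 15 (O): bond orders sum to 2 → 0 H
Lipinski HBD = 2.
Acceptors: N atoms = 1, O atoms = 2 → HBA = 3.

2, 3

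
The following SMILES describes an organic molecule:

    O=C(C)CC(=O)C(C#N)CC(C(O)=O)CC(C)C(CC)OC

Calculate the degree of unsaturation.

Degree of unsaturation = (number of rings) + (number of π bonds).
Ring closures in the SMILES: 0.
π bonds: 3 double bonds (each 1 DoU), 1 triple bond (each 2 DoU) → 5 DoU from unsaturation.
Total DoU = 0 + 5 = 5.

5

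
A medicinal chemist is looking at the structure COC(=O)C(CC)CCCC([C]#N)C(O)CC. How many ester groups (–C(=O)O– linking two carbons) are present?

1

The ester motif appears at heavy-atom position 3 in the SMILES.
Other groups present: 1 hydroxyl, 1 nitrile.
Ester count: 1.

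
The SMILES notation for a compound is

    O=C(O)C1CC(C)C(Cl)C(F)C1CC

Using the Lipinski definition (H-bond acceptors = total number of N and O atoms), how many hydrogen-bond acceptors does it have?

N atoms: 0; O atoms: 2.
Lipinski HBA = 0 + 2 = 2.

2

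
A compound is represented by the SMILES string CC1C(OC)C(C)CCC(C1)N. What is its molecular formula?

Walk through each heavy atom and fill implicit hydrogens from standard valence (C 4, N 3, O 2, S 2, halogen 1):
  atom 1: C, bond orders sum to 1 (valence 4) → 3 H
  atom 2: C, bond orders sum to 3 (valence 4) → 1 H
  atom 3: C, bond orders sum to 3 (valence 4) → 1 H
  atom 4: O, bond orders sum to 2 (valence 2) → 0 H
  atom 5: C, bond orders sum to 1 (valence 4) → 3 H
  atom 6: C, bond orders sum to 3 (valence 4) → 1 H
  atom 7: C, bond orders sum to 1 (valence 4) → 3 H
  atom 8: C, bond orders sum to 2 (valence 4) → 2 H
  atom 9: C, bond orders sum to 2 (valence 4) → 2 H
  atom 10: C, bond orders sum to 3 (valence 4) → 1 H
  atom 11: C, bond orders sum to 2 (valence 4) → 2 H
  atom 12: N, bond orders sum to 1 (valence 3) → 2 H
Totals → C:10, H:21, N:1, O:1.
In Hill order: C10H21NO.

C10H21NO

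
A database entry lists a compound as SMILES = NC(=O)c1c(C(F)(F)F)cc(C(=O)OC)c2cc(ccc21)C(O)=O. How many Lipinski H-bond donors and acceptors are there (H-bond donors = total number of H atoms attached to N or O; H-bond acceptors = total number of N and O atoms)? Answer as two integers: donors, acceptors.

3, 6

Donors: find every N or O and count the H atoms it carries.
  atom 1 (N): bond orders sum to 1 → 2 H
  atom 3 (O): bond orders sum to 2 → 0 H
  atom 13 (O): bond orders sum to 2 → 0 H
  atom 14 (O): bond orders sum to 2 → 0 H
  atom 23 (O): bond orders sum to 1 → 1 H
  atom 24 (O): bond orders sum to 2 → 0 H
Lipinski HBD = 3.
Acceptors: N atoms = 1, O atoms = 5 → HBA = 6.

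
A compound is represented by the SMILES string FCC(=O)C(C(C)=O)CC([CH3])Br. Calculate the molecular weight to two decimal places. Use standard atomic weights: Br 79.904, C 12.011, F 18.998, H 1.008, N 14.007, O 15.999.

239.08 g/mol

First, the molecular formula is C8H12BrFO2 (counting implicit H from valence).
  Br: 1 × 79.904 = 79.904
  C: 8 × 12.011 = 96.088
  F: 1 × 18.998 = 18.998
  H: 12 × 1.008 = 12.096
  O: 2 × 15.999 = 31.998
Sum: 1×79.904 + 8×12.011 + 1×18.998 + 12×1.008 + 2×15.999 = 239.084 → 239.08 g/mol.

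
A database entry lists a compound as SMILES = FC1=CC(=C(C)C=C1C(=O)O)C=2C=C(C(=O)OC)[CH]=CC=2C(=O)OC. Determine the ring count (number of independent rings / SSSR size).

In SMILES, each pair of matching ring-closure digits denotes one ring-closing bond; the number of such bonds equals the number of independent rings.
Ring-closure bonds here: 2.

2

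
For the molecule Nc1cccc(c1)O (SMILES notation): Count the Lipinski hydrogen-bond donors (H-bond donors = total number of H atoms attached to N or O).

3

Donors: find every N or O and count the H atoms it carries.
  atom 1 (N): bond orders sum to 1 → 2 H
  atom 8 (O): bond orders sum to 1 → 1 H
Lipinski HBD = 3.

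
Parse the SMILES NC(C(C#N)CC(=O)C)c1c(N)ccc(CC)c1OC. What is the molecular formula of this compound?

Walk through each heavy atom and fill implicit hydrogens from standard valence (C 4, N 3, O 2, S 2, halogen 1); for lowercase aromatic atoms, an aromatic c carries 1 H when it has two neighbours and 0 H with three, and aromatic n carries 0 H:
  atom 1: N, bond orders sum to 1 (valence 3) → 2 H
  atom 2: C, bond orders sum to 3 (valence 4) → 1 H
  atom 3: C, bond orders sum to 3 (valence 4) → 1 H
  atom 4: C, bond orders sum to 4 (valence 4) → 0 H
  atom 5: N, bond orders sum to 3 (valence 3) → 0 H
  atom 6: C, bond orders sum to 2 (valence 4) → 2 H
  atom 7: C, bond orders sum to 4 (valence 4) → 0 H
  atom 8: O, bond orders sum to 2 (valence 2) → 0 H
  atom 9: C, bond orders sum to 1 (valence 4) → 3 H
  atom 10: aromatic c, 3 neighbours → 0 H
  atom 11: aromatic c, 3 neighbours → 0 H
  atom 12: N, bond orders sum to 1 (valence 3) → 2 H
  atom 13: aromatic c, 2 neighbours → 1 H
  atom 14: aromatic c, 2 neighbours → 1 H
  atom 15: aromatic c, 3 neighbours → 0 H
  atom 16: C, bond orders sum to 2 (valence 4) → 2 H
  atom 17: C, bond orders sum to 1 (valence 4) → 3 H
  atom 18: aromatic c, 3 neighbours → 0 H
  atom 19: O, bond orders sum to 2 (valence 2) → 0 H
  atom 20: C, bond orders sum to 1 (valence 4) → 3 H
Totals → C:15, H:21, N:3, O:2.
In Hill order: C15H21N3O2.

C15H21N3O2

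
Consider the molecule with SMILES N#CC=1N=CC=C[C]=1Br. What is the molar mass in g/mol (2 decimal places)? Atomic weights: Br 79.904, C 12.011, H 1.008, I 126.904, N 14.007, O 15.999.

183.01 g/mol

First, the molecular formula is C6H3BrN2 (counting implicit H from valence).
  Br: 1 × 79.904 = 79.904
  C: 6 × 12.011 = 72.066
  H: 3 × 1.008 = 3.024
  N: 2 × 14.007 = 28.014
Sum: 1×79.904 + 6×12.011 + 3×1.008 + 2×14.007 = 183.008 → 183.01 g/mol.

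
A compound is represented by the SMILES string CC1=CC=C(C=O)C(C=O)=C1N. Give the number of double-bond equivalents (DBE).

6

Molecular formula: C9H9NO2.
DoU = (2C + 2 + N − H − X) / 2, where X is the halogen count and O/S are ignored.
    = (2·9 + 2 + 1 − 9 − 0) / 2 = 12 / 2 = 6.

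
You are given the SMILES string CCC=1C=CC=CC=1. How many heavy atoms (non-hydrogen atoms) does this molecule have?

Every atom symbol written in the SMILES (organic subset) is one heavy atom; implicit H are not written.
Heavy atoms by element → C:8.
Total: 8.

8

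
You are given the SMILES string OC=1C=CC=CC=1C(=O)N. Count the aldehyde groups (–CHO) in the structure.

0

Scan the SMILES for the aldehyde motif — none present.
Groups that are present: 1 amide, 1 hydroxyl.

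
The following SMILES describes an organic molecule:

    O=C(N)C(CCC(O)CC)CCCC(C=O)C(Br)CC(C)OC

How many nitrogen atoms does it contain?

Scan the SMILES for N atoms (remember two-letter symbols like Cl and Br are single atoms).
Nitrogen count: 1.

1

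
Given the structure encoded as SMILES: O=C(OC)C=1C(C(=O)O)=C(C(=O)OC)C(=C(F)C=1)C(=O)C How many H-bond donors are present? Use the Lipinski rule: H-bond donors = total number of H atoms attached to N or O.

1

Donors: find every N or O and count the H atoms it carries.
  atom 1 (O): bond orders sum to 2 → 0 H
  atom 3 (O): bond orders sum to 2 → 0 H
  atom 8 (O): bond orders sum to 2 → 0 H
  atom 9 (O): bond orders sum to 1 → 1 H
  atom 12 (O): bond orders sum to 2 → 0 H
  atom 13 (O): bond orders sum to 2 → 0 H
  atom 20 (O): bond orders sum to 2 → 0 H
Lipinski HBD = 1.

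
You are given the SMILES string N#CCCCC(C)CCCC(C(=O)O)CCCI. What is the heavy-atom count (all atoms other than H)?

18

Every atom symbol written in the SMILES (organic subset) is one heavy atom; implicit H are not written.
Heavy atoms by element → C:14, I:1, N:1, O:2.
Total: 18.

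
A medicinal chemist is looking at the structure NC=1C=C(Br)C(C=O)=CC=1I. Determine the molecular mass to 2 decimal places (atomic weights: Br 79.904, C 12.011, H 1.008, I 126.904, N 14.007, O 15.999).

325.93 g/mol

First, the molecular formula is C7H5BrINO (counting implicit H from valence).
  Br: 1 × 79.904 = 79.904
  C: 7 × 12.011 = 84.077
  H: 5 × 1.008 = 5.040
  I: 1 × 126.904 = 126.904
  N: 1 × 14.007 = 14.007
  O: 1 × 15.999 = 15.999
Sum: 1×79.904 + 7×12.011 + 5×1.008 + 1×126.904 + 1×14.007 + 1×15.999 = 325.931 → 325.93 g/mol.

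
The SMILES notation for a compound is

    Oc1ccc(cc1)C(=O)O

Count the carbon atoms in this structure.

7

Count every carbon token in the SMILES (each C, including those in ring-closure positions and inside branches).
Carbon count: 7.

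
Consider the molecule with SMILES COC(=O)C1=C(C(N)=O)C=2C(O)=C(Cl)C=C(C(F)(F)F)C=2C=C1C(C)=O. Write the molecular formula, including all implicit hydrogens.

C16H11ClF3NO5

Walk through each heavy atom and fill implicit hydrogens from standard valence (C 4, N 3, O 2, S 2, halogen 1):
  atom 1: C, bond orders sum to 1 (valence 4) → 3 H
  atom 2: O, bond orders sum to 2 (valence 2) → 0 H
  atom 3: C, bond orders sum to 4 (valence 4) → 0 H
  atom 4: O, bond orders sum to 2 (valence 2) → 0 H
  atom 5: C, bond orders sum to 4 (valence 4) → 0 H
  atom 6: C, bond orders sum to 4 (valence 4) → 0 H
  atom 7: C, bond orders sum to 4 (valence 4) → 0 H
  atom 8: N, bond orders sum to 1 (valence 3) → 2 H
  atom 9: O, bond orders sum to 2 (valence 2) → 0 H
  atom 10: C, bond orders sum to 4 (valence 4) → 0 H
  atom 11: C, bond orders sum to 4 (valence 4) → 0 H
  atom 12: O, bond orders sum to 1 (valence 2) → 1 H
  atom 13: C, bond orders sum to 4 (valence 4) → 0 H
  atom 14: Cl (halogen, monovalent) → 0 H
  atom 15: C, bond orders sum to 3 (valence 4) → 1 H
  atom 16: C, bond orders sum to 4 (valence 4) → 0 H
  atom 17: C, bond orders sum to 4 (valence 4) → 0 H
  atom 18: F (halogen, monovalent) → 0 H
  atom 19: F (halogen, monovalent) → 0 H
  atom 20: F (halogen, monovalent) → 0 H
  atom 21: C, bond orders sum to 4 (valence 4) → 0 H
  atom 22: C, bond orders sum to 3 (valence 4) → 1 H
  atom 23: C, bond orders sum to 4 (valence 4) → 0 H
  atom 24: C, bond orders sum to 4 (valence 4) → 0 H
  atom 25: C, bond orders sum to 1 (valence 4) → 3 H
  atom 26: O, bond orders sum to 2 (valence 2) → 0 H
Totals → C:16, H:11, Cl:1, F:3, N:1, O:5.
In Hill order: C16H11ClF3NO5.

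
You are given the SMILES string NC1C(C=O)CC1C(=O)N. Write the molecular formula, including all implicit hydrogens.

C6H10N2O2

Walk through each heavy atom and fill implicit hydrogens from standard valence (C 4, N 3, O 2, S 2, halogen 1):
  atom 1: N, bond orders sum to 1 (valence 3) → 2 H
  atom 2: C, bond orders sum to 3 (valence 4) → 1 H
  atom 3: C, bond orders sum to 3 (valence 4) → 1 H
  atom 4: C, bond orders sum to 3 (valence 4) → 1 H
  atom 5: O, bond orders sum to 2 (valence 2) → 0 H
  atom 6: C, bond orders sum to 2 (valence 4) → 2 H
  atom 7: C, bond orders sum to 3 (valence 4) → 1 H
  atom 8: C, bond orders sum to 4 (valence 4) → 0 H
  atom 9: O, bond orders sum to 2 (valence 2) → 0 H
  atom 10: N, bond orders sum to 1 (valence 3) → 2 H
Totals → C:6, H:10, N:2, O:2.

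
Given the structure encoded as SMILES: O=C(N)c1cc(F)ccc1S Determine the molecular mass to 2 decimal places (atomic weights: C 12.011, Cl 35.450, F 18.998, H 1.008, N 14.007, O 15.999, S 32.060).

171.19 g/mol

First, the molecular formula is C7H6FNOS (counting implicit H from valence).
  C: 7 × 12.011 = 84.077
  F: 1 × 18.998 = 18.998
  H: 6 × 1.008 = 6.048
  N: 1 × 14.007 = 14.007
  O: 1 × 15.999 = 15.999
  S: 1 × 32.060 = 32.060
Sum: 7×12.011 + 1×18.998 + 6×1.008 + 1×14.007 + 1×15.999 + 1×32.060 = 171.189 → 171.19 g/mol.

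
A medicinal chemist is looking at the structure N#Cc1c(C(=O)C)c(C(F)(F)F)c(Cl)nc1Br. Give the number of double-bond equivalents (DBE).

7

Molecular formula: C9H3BrClF3N2O.
DoU = (2C + 2 + N − H − X) / 2, where X is the halogen count and O/S are ignored.
    = (2·9 + 2 + 2 − 3 − 5) / 2 = 14 / 2 = 7.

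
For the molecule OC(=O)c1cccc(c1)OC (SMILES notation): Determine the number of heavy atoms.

11

Every atom symbol written in the SMILES (organic subset) is one heavy atom; implicit H are not written.
Heavy atoms by element → C:8, O:3.
Total: 11.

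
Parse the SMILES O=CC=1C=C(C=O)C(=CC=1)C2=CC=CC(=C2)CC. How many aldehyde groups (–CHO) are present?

The aldehyde motif appears at heavy-atom positions 2, 6 in the SMILES.
Aldehyde count: 2.

2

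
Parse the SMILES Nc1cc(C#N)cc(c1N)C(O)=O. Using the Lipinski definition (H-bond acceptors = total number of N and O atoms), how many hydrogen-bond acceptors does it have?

N atoms: 3; O atoms: 2.
Lipinski HBA = 3 + 2 = 5.

5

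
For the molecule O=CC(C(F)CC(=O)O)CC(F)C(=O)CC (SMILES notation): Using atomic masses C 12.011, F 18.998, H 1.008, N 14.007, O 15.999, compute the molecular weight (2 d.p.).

First, the molecular formula is C10H14F2O4 (counting implicit H from valence).
  C: 10 × 12.011 = 120.110
  F: 2 × 18.998 = 37.996
  H: 14 × 1.008 = 14.112
  O: 4 × 15.999 = 63.996
Sum: 10×12.011 + 2×18.998 + 14×1.008 + 4×15.999 = 236.214 → 236.21 g/mol.

236.21 g/mol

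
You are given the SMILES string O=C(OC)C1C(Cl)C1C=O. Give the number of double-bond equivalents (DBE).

3

Molecular formula: C6H7ClO3.
DoU = (2C + 2 + N − H − X) / 2, where X is the halogen count and O/S are ignored.
    = (2·6 + 2 + 0 − 7 − 1) / 2 = 6 / 2 = 3.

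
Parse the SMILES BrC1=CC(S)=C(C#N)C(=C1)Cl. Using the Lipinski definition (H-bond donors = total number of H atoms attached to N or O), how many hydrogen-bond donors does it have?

Donors: find every N or O and count the H atoms it carries.
  atom 8 (N): bond orders sum to 3 → 0 H
Lipinski HBD = 0.

0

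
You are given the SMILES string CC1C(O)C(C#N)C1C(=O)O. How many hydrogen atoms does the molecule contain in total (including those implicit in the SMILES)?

9

Walk through each heavy atom and fill implicit hydrogens from standard valence (C 4, N 3, O 2, S 2, halogen 1):
  atom 1: C, bond orders sum to 1 (valence 4) → 3 H
  atom 2: C, bond orders sum to 3 (valence 4) → 1 H
  atom 3: C, bond orders sum to 3 (valence 4) → 1 H
  atom 4: O, bond orders sum to 1 (valence 2) → 1 H
  atom 5: C, bond orders sum to 3 (valence 4) → 1 H
  atom 6: C, bond orders sum to 4 (valence 4) → 0 H
  atom 7: N, bond orders sum to 3 (valence 3) → 0 H
  atom 8: C, bond orders sum to 3 (valence 4) → 1 H
  atom 9: C, bond orders sum to 4 (valence 4) → 0 H
  atom 10: O, bond orders sum to 2 (valence 2) → 0 H
  atom 11: O, bond orders sum to 1 (valence 2) → 1 H
Total hydrogens: 9.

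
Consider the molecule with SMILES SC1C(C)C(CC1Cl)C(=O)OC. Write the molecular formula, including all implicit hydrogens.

C8H13ClO2S

Walk through each heavy atom and fill implicit hydrogens from standard valence (C 4, N 3, O 2, S 2, halogen 1):
  atom 1: S, bond orders sum to 1 (valence 2) → 1 H
  atom 2: C, bond orders sum to 3 (valence 4) → 1 H
  atom 3: C, bond orders sum to 3 (valence 4) → 1 H
  atom 4: C, bond orders sum to 1 (valence 4) → 3 H
  atom 5: C, bond orders sum to 3 (valence 4) → 1 H
  atom 6: C, bond orders sum to 2 (valence 4) → 2 H
  atom 7: C, bond orders sum to 3 (valence 4) → 1 H
  atom 8: Cl (halogen, monovalent) → 0 H
  atom 9: C, bond orders sum to 4 (valence 4) → 0 H
  atom 10: O, bond orders sum to 2 (valence 2) → 0 H
  atom 11: O, bond orders sum to 2 (valence 2) → 0 H
  atom 12: C, bond orders sum to 1 (valence 4) → 3 H
Totals → C:8, H:13, Cl:1, O:2, S:1.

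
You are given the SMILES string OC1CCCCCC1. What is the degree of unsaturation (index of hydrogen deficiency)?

1

Degree of unsaturation = (number of rings) + (number of π bonds).
Ring closures in the SMILES: 1.
π bonds: none → 0 DoU from unsaturation.
Total DoU = 1 + 0 = 1.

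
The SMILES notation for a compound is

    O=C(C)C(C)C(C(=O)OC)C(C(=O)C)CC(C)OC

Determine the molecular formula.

Walk through each heavy atom and fill implicit hydrogens from standard valence (C 4, N 3, O 2, S 2, halogen 1):
  atom 1: O, bond orders sum to 2 (valence 2) → 0 H
  atom 2: C, bond orders sum to 4 (valence 4) → 0 H
  atom 3: C, bond orders sum to 1 (valence 4) → 3 H
  atom 4: C, bond orders sum to 3 (valence 4) → 1 H
  atom 5: C, bond orders sum to 1 (valence 4) → 3 H
  atom 6: C, bond orders sum to 3 (valence 4) → 1 H
  atom 7: C, bond orders sum to 4 (valence 4) → 0 H
  atom 8: O, bond orders sum to 2 (valence 2) → 0 H
  atom 9: O, bond orders sum to 2 (valence 2) → 0 H
  atom 10: C, bond orders sum to 1 (valence 4) → 3 H
  atom 11: C, bond orders sum to 3 (valence 4) → 1 H
  atom 12: C, bond orders sum to 4 (valence 4) → 0 H
  atom 13: O, bond orders sum to 2 (valence 2) → 0 H
  atom 14: C, bond orders sum to 1 (valence 4) → 3 H
  atom 15: C, bond orders sum to 2 (valence 4) → 2 H
  atom 16: C, bond orders sum to 3 (valence 4) → 1 H
  atom 17: C, bond orders sum to 1 (valence 4) → 3 H
  atom 18: O, bond orders sum to 2 (valence 2) → 0 H
  atom 19: C, bond orders sum to 1 (valence 4) → 3 H
Totals → C:14, H:24, O:5.
In Hill order: C14H24O5.

C14H24O5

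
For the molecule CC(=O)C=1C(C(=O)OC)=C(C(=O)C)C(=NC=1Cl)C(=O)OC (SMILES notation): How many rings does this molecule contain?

1

In SMILES, each pair of matching ring-closure digits denotes one ring-closing bond; the number of such bonds equals the number of independent rings.
Ring-closure bonds here: 1.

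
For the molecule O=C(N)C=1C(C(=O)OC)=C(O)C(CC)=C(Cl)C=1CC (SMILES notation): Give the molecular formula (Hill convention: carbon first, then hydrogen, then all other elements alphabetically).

Walk through each heavy atom and fill implicit hydrogens from standard valence (C 4, N 3, O 2, S 2, halogen 1):
  atom 1: O, bond orders sum to 2 (valence 2) → 0 H
  atom 2: C, bond orders sum to 4 (valence 4) → 0 H
  atom 3: N, bond orders sum to 1 (valence 3) → 2 H
  atom 4: C, bond orders sum to 4 (valence 4) → 0 H
  atom 5: C, bond orders sum to 4 (valence 4) → 0 H
  atom 6: C, bond orders sum to 4 (valence 4) → 0 H
  atom 7: O, bond orders sum to 2 (valence 2) → 0 H
  atom 8: O, bond orders sum to 2 (valence 2) → 0 H
  atom 9: C, bond orders sum to 1 (valence 4) → 3 H
  atom 10: C, bond orders sum to 4 (valence 4) → 0 H
  atom 11: O, bond orders sum to 1 (valence 2) → 1 H
  atom 12: C, bond orders sum to 4 (valence 4) → 0 H
  atom 13: C, bond orders sum to 2 (valence 4) → 2 H
  atom 14: C, bond orders sum to 1 (valence 4) → 3 H
  atom 15: C, bond orders sum to 4 (valence 4) → 0 H
  atom 16: Cl (halogen, monovalent) → 0 H
  atom 17: C, bond orders sum to 4 (valence 4) → 0 H
  atom 18: C, bond orders sum to 2 (valence 4) → 2 H
  atom 19: C, bond orders sum to 1 (valence 4) → 3 H
Totals → C:13, H:16, Cl:1, N:1, O:4.
In Hill order: C13H16ClNO4.

C13H16ClNO4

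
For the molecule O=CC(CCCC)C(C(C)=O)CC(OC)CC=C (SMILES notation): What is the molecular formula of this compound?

Walk through each heavy atom and fill implicit hydrogens from standard valence (C 4, N 3, O 2, S 2, halogen 1):
  atom 1: O, bond orders sum to 2 (valence 2) → 0 H
  atom 2: C, bond orders sum to 3 (valence 4) → 1 H
  atom 3: C, bond orders sum to 3 (valence 4) → 1 H
  atom 4: C, bond orders sum to 2 (valence 4) → 2 H
  atom 5: C, bond orders sum to 2 (valence 4) → 2 H
  atom 6: C, bond orders sum to 2 (valence 4) → 2 H
  atom 7: C, bond orders sum to 1 (valence 4) → 3 H
  atom 8: C, bond orders sum to 3 (valence 4) → 1 H
  atom 9: C, bond orders sum to 4 (valence 4) → 0 H
  atom 10: C, bond orders sum to 1 (valence 4) → 3 H
  atom 11: O, bond orders sum to 2 (valence 2) → 0 H
  atom 12: C, bond orders sum to 2 (valence 4) → 2 H
  atom 13: C, bond orders sum to 3 (valence 4) → 1 H
  atom 14: O, bond orders sum to 2 (valence 2) → 0 H
  atom 15: C, bond orders sum to 1 (valence 4) → 3 H
  atom 16: C, bond orders sum to 2 (valence 4) → 2 H
  atom 17: C, bond orders sum to 3 (valence 4) → 1 H
  atom 18: C, bond orders sum to 2 (valence 4) → 2 H
Totals → C:15, H:26, O:3.
In Hill order: C15H26O3.

C15H26O3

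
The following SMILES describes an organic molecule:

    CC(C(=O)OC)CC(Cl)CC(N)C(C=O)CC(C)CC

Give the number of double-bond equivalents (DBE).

Molecular formula: C15H28ClNO3.
DoU = (2C + 2 + N − H − X) / 2, where X is the halogen count and O/S are ignored.
    = (2·15 + 2 + 1 − 28 − 1) / 2 = 4 / 2 = 2.

2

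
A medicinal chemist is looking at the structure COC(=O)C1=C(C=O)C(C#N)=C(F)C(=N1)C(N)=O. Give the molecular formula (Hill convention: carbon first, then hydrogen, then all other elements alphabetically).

C10H6FN3O4

Walk through each heavy atom and fill implicit hydrogens from standard valence (C 4, N 3, O 2, S 2, halogen 1):
  atom 1: C, bond orders sum to 1 (valence 4) → 3 H
  atom 2: O, bond orders sum to 2 (valence 2) → 0 H
  atom 3: C, bond orders sum to 4 (valence 4) → 0 H
  atom 4: O, bond orders sum to 2 (valence 2) → 0 H
  atom 5: C, bond orders sum to 4 (valence 4) → 0 H
  atom 6: C, bond orders sum to 4 (valence 4) → 0 H
  atom 7: C, bond orders sum to 3 (valence 4) → 1 H
  atom 8: O, bond orders sum to 2 (valence 2) → 0 H
  atom 9: C, bond orders sum to 4 (valence 4) → 0 H
  atom 10: C, bond orders sum to 4 (valence 4) → 0 H
  atom 11: N, bond orders sum to 3 (valence 3) → 0 H
  atom 12: C, bond orders sum to 4 (valence 4) → 0 H
  atom 13: F (halogen, monovalent) → 0 H
  atom 14: C, bond orders sum to 4 (valence 4) → 0 H
  atom 15: N, bond orders sum to 3 (valence 3) → 0 H
  atom 16: C, bond orders sum to 4 (valence 4) → 0 H
  atom 17: N, bond orders sum to 1 (valence 3) → 2 H
  atom 18: O, bond orders sum to 2 (valence 2) → 0 H
Totals → C:10, H:6, F:1, N:3, O:4.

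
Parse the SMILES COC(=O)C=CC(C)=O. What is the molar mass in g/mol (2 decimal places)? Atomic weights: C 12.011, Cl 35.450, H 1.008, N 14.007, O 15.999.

First, the molecular formula is C6H8O3 (counting implicit H from valence).
  C: 6 × 12.011 = 72.066
  H: 8 × 1.008 = 8.064
  O: 3 × 15.999 = 47.997
Sum: 6×12.011 + 8×1.008 + 3×15.999 = 128.127 → 128.13 g/mol.

128.13 g/mol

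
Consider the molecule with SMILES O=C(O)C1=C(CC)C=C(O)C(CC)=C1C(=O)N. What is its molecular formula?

C12H15NO4

Walk through each heavy atom and fill implicit hydrogens from standard valence (C 4, N 3, O 2, S 2, halogen 1):
  atom 1: O, bond orders sum to 2 (valence 2) → 0 H
  atom 2: C, bond orders sum to 4 (valence 4) → 0 H
  atom 3: O, bond orders sum to 1 (valence 2) → 1 H
  atom 4: C, bond orders sum to 4 (valence 4) → 0 H
  atom 5: C, bond orders sum to 4 (valence 4) → 0 H
  atom 6: C, bond orders sum to 2 (valence 4) → 2 H
  atom 7: C, bond orders sum to 1 (valence 4) → 3 H
  atom 8: C, bond orders sum to 3 (valence 4) → 1 H
  atom 9: C, bond orders sum to 4 (valence 4) → 0 H
  atom 10: O, bond orders sum to 1 (valence 2) → 1 H
  atom 11: C, bond orders sum to 4 (valence 4) → 0 H
  atom 12: C, bond orders sum to 2 (valence 4) → 2 H
  atom 13: C, bond orders sum to 1 (valence 4) → 3 H
  atom 14: C, bond orders sum to 4 (valence 4) → 0 H
  atom 15: C, bond orders sum to 4 (valence 4) → 0 H
  atom 16: O, bond orders sum to 2 (valence 2) → 0 H
  atom 17: N, bond orders sum to 1 (valence 3) → 2 H
Totals → C:12, H:15, N:1, O:4.
In Hill order: C12H15NO4.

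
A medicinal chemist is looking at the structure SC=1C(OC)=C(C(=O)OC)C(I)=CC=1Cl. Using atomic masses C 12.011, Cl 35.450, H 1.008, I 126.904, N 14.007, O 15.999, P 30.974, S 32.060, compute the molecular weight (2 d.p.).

First, the molecular formula is C9H8ClIO3S (counting implicit H from valence).
  C: 9 × 12.011 = 108.099
  Cl: 1 × 35.450 = 35.450
  H: 8 × 1.008 = 8.064
  I: 1 × 126.904 = 126.904
  O: 3 × 15.999 = 47.997
  S: 1 × 32.060 = 32.060
Sum: 9×12.011 + 1×35.450 + 8×1.008 + 1×126.904 + 3×15.999 + 1×32.060 = 358.574 → 358.57 g/mol.

358.57 g/mol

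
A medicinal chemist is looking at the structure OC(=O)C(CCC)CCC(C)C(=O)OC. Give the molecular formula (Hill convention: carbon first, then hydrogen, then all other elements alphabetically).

Walk through each heavy atom and fill implicit hydrogens from standard valence (C 4, N 3, O 2, S 2, halogen 1):
  atom 1: O, bond orders sum to 1 (valence 2) → 1 H
  atom 2: C, bond orders sum to 4 (valence 4) → 0 H
  atom 3: O, bond orders sum to 2 (valence 2) → 0 H
  atom 4: C, bond orders sum to 3 (valence 4) → 1 H
  atom 5: C, bond orders sum to 2 (valence 4) → 2 H
  atom 6: C, bond orders sum to 2 (valence 4) → 2 H
  atom 7: C, bond orders sum to 1 (valence 4) → 3 H
  atom 8: C, bond orders sum to 2 (valence 4) → 2 H
  atom 9: C, bond orders sum to 2 (valence 4) → 2 H
  atom 10: C, bond orders sum to 3 (valence 4) → 1 H
  atom 11: C, bond orders sum to 1 (valence 4) → 3 H
  atom 12: C, bond orders sum to 4 (valence 4) → 0 H
  atom 13: O, bond orders sum to 2 (valence 2) → 0 H
  atom 14: O, bond orders sum to 2 (valence 2) → 0 H
  atom 15: C, bond orders sum to 1 (valence 4) → 3 H
Totals → C:11, H:20, O:4.
In Hill order: C11H20O4.

C11H20O4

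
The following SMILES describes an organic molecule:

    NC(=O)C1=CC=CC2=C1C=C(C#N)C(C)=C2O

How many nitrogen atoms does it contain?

Scan the SMILES for N atoms (remember two-letter symbols like Cl and Br are single atoms).
Nitrogen count: 2.

2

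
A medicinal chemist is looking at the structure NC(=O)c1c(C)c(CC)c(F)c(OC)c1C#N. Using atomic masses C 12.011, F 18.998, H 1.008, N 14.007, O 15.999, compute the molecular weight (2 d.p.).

236.25 g/mol

First, the molecular formula is C12H13FN2O2 (counting implicit H from valence).
  C: 12 × 12.011 = 144.132
  F: 1 × 18.998 = 18.998
  H: 13 × 1.008 = 13.104
  N: 2 × 14.007 = 28.014
  O: 2 × 15.999 = 31.998
Sum: 12×12.011 + 1×18.998 + 13×1.008 + 2×14.007 + 2×15.999 = 236.246 → 236.25 g/mol.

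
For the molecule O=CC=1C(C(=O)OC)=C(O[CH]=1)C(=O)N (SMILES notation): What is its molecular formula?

Walk through each heavy atom and fill implicit hydrogens from standard valence (C 4, N 3, O 2, S 2, halogen 1):
  atom 1: O, bond orders sum to 2 (valence 2) → 0 H
  atom 2: C, bond orders sum to 3 (valence 4) → 1 H
  atom 3: C, bond orders sum to 4 (valence 4) → 0 H
  atom 4: C, bond orders sum to 4 (valence 4) → 0 H
  atom 5: C, bond orders sum to 4 (valence 4) → 0 H
  atom 6: O, bond orders sum to 2 (valence 2) → 0 H
  atom 7: O, bond orders sum to 2 (valence 2) → 0 H
  atom 8: C, bond orders sum to 1 (valence 4) → 3 H
  atom 9: C, bond orders sum to 4 (valence 4) → 0 H
  atom 10: O, bond orders sum to 2 (valence 2) → 0 H
  atom 11: C with explicit H count 1
  atom 12: C, bond orders sum to 4 (valence 4) → 0 H
  atom 13: O, bond orders sum to 2 (valence 2) → 0 H
  atom 14: N, bond orders sum to 1 (valence 3) → 2 H
Totals → C:8, H:7, N:1, O:5.
In Hill order: C8H7NO5.

C8H7NO5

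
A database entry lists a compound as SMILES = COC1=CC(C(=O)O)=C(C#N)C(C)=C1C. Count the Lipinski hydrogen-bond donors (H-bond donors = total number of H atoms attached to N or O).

1

Donors: find every N or O and count the H atoms it carries.
  atom 2 (O): bond orders sum to 2 → 0 H
  atom 7 (O): bond orders sum to 2 → 0 H
  atom 8 (O): bond orders sum to 1 → 1 H
  atom 11 (N): bond orders sum to 3 → 0 H
Lipinski HBD = 1.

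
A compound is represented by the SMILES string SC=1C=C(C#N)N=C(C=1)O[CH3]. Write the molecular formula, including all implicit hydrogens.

C7H6N2OS

Walk through each heavy atom and fill implicit hydrogens from standard valence (C 4, N 3, O 2, S 2, halogen 1):
  atom 1: S, bond orders sum to 1 (valence 2) → 1 H
  atom 2: C, bond orders sum to 4 (valence 4) → 0 H
  atom 3: C, bond orders sum to 3 (valence 4) → 1 H
  atom 4: C, bond orders sum to 4 (valence 4) → 0 H
  atom 5: C, bond orders sum to 4 (valence 4) → 0 H
  atom 6: N, bond orders sum to 3 (valence 3) → 0 H
  atom 7: N, bond orders sum to 3 (valence 3) → 0 H
  atom 8: C, bond orders sum to 4 (valence 4) → 0 H
  atom 9: C, bond orders sum to 3 (valence 4) → 1 H
  atom 10: O, bond orders sum to 2 (valence 2) → 0 H
  atom 11: C with explicit H count 3
Totals → C:7, H:6, N:2, O:1, S:1.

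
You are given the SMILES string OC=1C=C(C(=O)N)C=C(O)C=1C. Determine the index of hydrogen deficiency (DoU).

Molecular formula: C8H9NO3.
DoU = (2C + 2 + N − H − X) / 2, where X is the halogen count and O/S are ignored.
    = (2·8 + 2 + 1 − 9 − 0) / 2 = 10 / 2 = 5.

5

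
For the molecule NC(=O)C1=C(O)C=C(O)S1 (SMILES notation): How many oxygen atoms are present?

Scan the SMILES for O atoms (remember two-letter symbols like Cl and Br are single atoms).
Oxygen count: 3.

3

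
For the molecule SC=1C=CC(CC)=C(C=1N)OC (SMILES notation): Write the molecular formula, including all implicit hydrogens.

Walk through each heavy atom and fill implicit hydrogens from standard valence (C 4, N 3, O 2, S 2, halogen 1):
  atom 1: S, bond orders sum to 1 (valence 2) → 1 H
  atom 2: C, bond orders sum to 4 (valence 4) → 0 H
  atom 3: C, bond orders sum to 3 (valence 4) → 1 H
  atom 4: C, bond orders sum to 3 (valence 4) → 1 H
  atom 5: C, bond orders sum to 4 (valence 4) → 0 H
  atom 6: C, bond orders sum to 2 (valence 4) → 2 H
  atom 7: C, bond orders sum to 1 (valence 4) → 3 H
  atom 8: C, bond orders sum to 4 (valence 4) → 0 H
  atom 9: C, bond orders sum to 4 (valence 4) → 0 H
  atom 10: N, bond orders sum to 1 (valence 3) → 2 H
  atom 11: O, bond orders sum to 2 (valence 2) → 0 H
  atom 12: C, bond orders sum to 1 (valence 4) → 3 H
Totals → C:9, H:13, N:1, O:1, S:1.
In Hill order: C9H13NOS.

C9H13NOS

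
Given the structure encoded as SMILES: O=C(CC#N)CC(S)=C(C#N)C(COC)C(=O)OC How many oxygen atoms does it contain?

Scan the SMILES for O atoms (remember two-letter symbols like Cl and Br are single atoms).
Oxygen count: 4.

4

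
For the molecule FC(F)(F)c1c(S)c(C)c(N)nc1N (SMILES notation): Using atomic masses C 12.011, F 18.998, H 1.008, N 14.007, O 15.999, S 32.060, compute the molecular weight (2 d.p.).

First, the molecular formula is C7H8F3N3S (counting implicit H from valence).
  C: 7 × 12.011 = 84.077
  F: 3 × 18.998 = 56.994
  H: 8 × 1.008 = 8.064
  N: 3 × 14.007 = 42.021
  S: 1 × 32.060 = 32.060
Sum: 7×12.011 + 3×18.998 + 8×1.008 + 3×14.007 + 1×32.060 = 223.216 → 223.22 g/mol.

223.22 g/mol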